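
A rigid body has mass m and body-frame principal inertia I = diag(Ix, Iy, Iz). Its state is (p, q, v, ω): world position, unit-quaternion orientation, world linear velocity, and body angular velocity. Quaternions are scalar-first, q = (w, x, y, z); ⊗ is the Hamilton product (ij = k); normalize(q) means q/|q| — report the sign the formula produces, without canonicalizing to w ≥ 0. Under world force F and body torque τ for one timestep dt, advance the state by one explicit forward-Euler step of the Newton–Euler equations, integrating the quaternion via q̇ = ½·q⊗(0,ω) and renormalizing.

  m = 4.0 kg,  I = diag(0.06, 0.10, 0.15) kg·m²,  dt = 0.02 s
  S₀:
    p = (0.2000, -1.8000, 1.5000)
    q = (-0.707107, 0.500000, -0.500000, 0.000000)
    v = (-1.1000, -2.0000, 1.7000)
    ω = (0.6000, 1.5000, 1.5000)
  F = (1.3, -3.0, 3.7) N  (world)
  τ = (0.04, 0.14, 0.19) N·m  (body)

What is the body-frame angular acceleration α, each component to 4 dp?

precession coupling ω×(Iω) = (0.1125, -0.0810, 0.0360)
angular accel α = (-1.2083, 2.2100, 1.0267)

α = (-1.2083, 2.2100, 1.0267)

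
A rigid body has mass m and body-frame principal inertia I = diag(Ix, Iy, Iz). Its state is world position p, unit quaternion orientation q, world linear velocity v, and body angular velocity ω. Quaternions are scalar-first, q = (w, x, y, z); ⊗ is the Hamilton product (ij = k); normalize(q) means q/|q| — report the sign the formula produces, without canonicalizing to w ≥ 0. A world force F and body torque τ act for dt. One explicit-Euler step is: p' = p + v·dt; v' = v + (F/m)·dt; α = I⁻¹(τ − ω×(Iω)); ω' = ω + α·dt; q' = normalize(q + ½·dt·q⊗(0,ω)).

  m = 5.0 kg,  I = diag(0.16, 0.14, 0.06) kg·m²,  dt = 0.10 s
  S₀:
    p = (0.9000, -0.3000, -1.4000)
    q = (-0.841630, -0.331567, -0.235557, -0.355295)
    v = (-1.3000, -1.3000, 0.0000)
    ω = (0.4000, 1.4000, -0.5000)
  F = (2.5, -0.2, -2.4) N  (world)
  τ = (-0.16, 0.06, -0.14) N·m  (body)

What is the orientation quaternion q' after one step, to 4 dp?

Hamilton product q⊗(0,ω) = (0.2847591, 0.2785395, -1.4861835, 0.0508440)
updated quaternion q' = (-0.8250, -0.3167, -0.3090, -0.3517)

q' = (-0.8250, -0.3167, -0.3090, -0.3517)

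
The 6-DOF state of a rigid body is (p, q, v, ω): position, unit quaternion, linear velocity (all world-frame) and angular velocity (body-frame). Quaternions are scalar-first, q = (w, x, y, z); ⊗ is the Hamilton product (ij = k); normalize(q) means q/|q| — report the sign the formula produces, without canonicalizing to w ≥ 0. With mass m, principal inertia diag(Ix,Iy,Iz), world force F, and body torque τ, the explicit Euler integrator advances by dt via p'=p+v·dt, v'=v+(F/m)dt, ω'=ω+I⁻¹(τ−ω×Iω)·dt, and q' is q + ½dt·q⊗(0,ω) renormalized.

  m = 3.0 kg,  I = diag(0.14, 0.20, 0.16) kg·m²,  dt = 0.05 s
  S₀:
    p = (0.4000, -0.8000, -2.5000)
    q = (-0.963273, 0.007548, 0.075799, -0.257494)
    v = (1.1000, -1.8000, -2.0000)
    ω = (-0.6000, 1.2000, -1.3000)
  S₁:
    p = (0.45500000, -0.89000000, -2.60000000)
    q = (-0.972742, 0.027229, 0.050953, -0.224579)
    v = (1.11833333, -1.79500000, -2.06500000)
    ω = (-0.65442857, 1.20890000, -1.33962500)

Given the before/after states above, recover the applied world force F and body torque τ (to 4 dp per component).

F = (1.1000, 0.3000, -3.9000)
τ = (-0.0900, 0.0200, -0.1700)

ω₁ − ω₀ = (-0.05442857, 0.00890000, -0.03962500)
applied torque τ = (-0.0900, 0.0200, -0.1700)
v₁ − v₀ = (0.01833333, 0.00500000, -0.06500000)
F = m·Δv/dt = (1.1000, 0.3000, -3.9000)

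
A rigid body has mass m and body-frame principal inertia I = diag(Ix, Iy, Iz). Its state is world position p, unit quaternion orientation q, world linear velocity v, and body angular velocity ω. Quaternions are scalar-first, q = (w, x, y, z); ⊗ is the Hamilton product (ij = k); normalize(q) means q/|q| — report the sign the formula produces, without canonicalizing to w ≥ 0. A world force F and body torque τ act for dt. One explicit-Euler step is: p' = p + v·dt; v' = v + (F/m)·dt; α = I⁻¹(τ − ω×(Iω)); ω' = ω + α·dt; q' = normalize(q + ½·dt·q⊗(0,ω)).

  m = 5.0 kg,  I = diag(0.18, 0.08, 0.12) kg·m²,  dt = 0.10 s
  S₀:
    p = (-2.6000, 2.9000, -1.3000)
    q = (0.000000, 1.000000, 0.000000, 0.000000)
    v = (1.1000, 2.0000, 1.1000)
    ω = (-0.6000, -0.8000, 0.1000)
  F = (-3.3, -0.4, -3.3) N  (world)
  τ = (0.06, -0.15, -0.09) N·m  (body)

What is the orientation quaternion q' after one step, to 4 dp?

q' = (0.0300, 0.9987, -0.0050, -0.0399)

q⊗(0,ω) = (0.6000000, 0.0000000, -0.1000000, -0.8000000)
q + ½dt·q⊗(0,ω), renormalized = (0.0300, 0.9987, -0.0050, -0.0399)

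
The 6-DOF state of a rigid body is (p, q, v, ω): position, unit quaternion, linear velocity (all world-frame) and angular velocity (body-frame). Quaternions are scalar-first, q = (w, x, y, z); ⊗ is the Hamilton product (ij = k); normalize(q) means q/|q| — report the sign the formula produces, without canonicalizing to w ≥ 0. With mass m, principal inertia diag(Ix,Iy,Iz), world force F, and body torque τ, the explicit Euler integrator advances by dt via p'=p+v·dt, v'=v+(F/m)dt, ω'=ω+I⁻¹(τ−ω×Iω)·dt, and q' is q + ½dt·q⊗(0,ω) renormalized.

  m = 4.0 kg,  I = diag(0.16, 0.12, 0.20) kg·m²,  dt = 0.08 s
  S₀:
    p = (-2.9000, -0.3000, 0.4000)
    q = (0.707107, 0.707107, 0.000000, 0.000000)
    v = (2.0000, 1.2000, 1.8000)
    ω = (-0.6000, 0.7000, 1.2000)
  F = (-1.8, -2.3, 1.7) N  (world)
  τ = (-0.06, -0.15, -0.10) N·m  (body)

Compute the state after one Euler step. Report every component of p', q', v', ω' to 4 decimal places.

p' = (-2.7400, -0.2040, 0.5440)
q' = (0.7228, 0.6889, -0.0141, 0.0536)
v' = (1.9640, 1.1540, 1.8340)
ω' = (-0.6636, 0.5808, 1.1533)

p' = p + v·dt = (-2.7400, -0.2040, 0.5440)
v' = v + a·dt = (1.9640, 1.1540, 1.8340)
precession coupling ω×(Iω) = (0.0672, 0.0288, 0.0168)
(τ − ω×Iω)/I = (-0.7950, -1.4900, -0.5840)
new body rate ω' = (-0.6636, 0.5808, 1.1533)
Hamilton product q⊗(0,ω) = (0.4242642, -0.4242642, -0.3535535, 1.3435033)
q' = normalize(q + ½dt·q⊗(0,ω)) = (0.7228, 0.6889, -0.0141, 0.0536)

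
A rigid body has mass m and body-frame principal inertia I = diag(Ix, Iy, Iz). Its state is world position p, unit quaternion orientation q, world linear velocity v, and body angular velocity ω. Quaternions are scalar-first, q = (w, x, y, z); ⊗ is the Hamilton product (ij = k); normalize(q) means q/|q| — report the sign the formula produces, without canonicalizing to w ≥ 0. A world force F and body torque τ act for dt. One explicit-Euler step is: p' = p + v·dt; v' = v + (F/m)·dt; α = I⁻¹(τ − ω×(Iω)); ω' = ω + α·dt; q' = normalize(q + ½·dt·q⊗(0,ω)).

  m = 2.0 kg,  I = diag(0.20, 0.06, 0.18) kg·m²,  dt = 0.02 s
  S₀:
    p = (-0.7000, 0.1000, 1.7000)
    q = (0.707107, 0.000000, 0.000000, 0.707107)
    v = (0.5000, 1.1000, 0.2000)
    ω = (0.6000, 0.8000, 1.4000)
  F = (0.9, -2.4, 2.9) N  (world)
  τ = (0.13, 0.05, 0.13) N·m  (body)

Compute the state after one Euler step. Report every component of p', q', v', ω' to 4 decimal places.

a = F/m = (0.4500, -1.2000, 1.4500)
new position p' = (-0.6900, 0.1220, 1.7040)
v + (F/m)dt = (0.5090, 1.0760, 0.2290)
precession coupling ω×(Iω) = (0.1344, 0.0168, -0.0672)
angular accel α = (-0.0220, 0.5533, 1.0956)
new body rate ω' = (0.5996, 0.8111, 1.4219)
q⊗(0,ω) = (-0.9899498, -0.1414214, 0.9899498, 0.9899498)
q' = normalize(q + ½dt·q⊗(0,ω)) = (0.6971, -0.0014, 0.0099, 0.7169)

p' = (-0.6900, 0.1220, 1.7040)
q' = (0.6971, -0.0014, 0.0099, 0.7169)
v' = (0.5090, 1.0760, 0.2290)
ω' = (0.5996, 0.8111, 1.4219)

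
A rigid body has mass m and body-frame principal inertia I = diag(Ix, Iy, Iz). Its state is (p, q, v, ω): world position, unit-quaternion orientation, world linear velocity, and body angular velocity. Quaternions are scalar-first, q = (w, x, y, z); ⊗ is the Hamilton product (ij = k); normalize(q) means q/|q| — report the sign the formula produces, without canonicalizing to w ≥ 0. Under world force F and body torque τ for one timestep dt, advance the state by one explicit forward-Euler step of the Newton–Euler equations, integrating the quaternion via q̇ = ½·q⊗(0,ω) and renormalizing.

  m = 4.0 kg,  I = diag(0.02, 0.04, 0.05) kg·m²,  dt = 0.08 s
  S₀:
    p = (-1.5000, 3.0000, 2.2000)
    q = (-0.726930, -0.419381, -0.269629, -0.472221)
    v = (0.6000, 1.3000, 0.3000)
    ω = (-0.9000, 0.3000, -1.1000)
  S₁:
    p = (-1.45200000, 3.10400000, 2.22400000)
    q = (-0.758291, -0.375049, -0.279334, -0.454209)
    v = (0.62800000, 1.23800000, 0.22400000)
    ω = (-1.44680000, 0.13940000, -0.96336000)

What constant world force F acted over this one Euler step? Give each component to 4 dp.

F = (1.4000, -3.1000, -3.8000)

v₁ − v₀ = (0.02800000, -0.06200000, -0.07600000)
applied force F = (1.4000, -3.1000, -3.8000)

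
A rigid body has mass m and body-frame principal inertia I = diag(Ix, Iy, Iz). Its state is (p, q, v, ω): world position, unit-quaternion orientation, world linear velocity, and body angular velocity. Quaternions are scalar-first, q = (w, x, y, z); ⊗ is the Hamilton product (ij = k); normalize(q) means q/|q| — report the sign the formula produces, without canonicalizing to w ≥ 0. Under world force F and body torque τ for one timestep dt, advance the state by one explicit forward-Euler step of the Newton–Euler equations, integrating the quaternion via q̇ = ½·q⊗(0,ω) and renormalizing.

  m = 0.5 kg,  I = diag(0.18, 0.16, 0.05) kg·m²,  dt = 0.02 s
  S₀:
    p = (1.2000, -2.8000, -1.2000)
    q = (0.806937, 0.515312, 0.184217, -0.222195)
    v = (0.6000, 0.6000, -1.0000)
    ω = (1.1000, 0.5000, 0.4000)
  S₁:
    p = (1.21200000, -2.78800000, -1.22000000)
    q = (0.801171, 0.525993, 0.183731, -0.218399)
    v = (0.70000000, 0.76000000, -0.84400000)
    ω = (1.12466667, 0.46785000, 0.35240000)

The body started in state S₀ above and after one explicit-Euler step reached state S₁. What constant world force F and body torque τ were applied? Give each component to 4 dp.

F = (2.5000, 4.0000, 3.9000)
τ = (0.2000, -0.2000, -0.1300)

Δω = ω₁−ω₀ = (0.02466667, -0.03215000, -0.04760000)
precession coupling = (-0.0220, 0.0572, -0.0110)
I·α + gyro = (0.2000, -0.2000, -0.1300)
Δv = v₁−v₀ = (0.10000000, 0.16000000, 0.15600000)
applied force F = (2.5000, 4.0000, 3.9000)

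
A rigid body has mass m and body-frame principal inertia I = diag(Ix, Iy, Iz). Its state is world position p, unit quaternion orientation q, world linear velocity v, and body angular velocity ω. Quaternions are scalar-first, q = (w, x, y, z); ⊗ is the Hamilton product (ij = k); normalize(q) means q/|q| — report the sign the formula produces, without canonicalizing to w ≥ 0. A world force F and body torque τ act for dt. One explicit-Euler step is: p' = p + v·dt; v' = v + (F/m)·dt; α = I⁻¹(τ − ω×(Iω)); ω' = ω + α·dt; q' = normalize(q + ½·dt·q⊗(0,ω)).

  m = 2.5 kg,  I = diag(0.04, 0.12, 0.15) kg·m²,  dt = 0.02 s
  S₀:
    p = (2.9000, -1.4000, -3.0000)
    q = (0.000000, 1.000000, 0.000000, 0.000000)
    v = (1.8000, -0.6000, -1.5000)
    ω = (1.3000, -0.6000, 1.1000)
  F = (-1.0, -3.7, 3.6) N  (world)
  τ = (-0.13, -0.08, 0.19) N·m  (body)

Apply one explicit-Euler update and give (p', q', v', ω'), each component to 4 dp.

p' = (2.9360, -1.4120, -3.0300)
q' = (-0.0130, 0.9998, -0.0110, -0.0060)
v' = (1.7920, -0.6296, -1.4712)
ω' = (1.2449, -0.5871, 1.1337)

angular accel α = (-2.7550, 0.6442, 1.6827)
ω' = ω + α·dt = (1.2449, -0.5871, 1.1337)
Hamilton product q⊗(0,ω) = (-1.3000000, 0.0000000, -1.1000000, -0.6000000)
q + ½dt·q⊗(0,ω), renormalized = (-0.0130, 0.9998, -0.0110, -0.0060)
new position p' = (2.9360, -1.4120, -3.0300)
v + (F/m)dt = (1.7920, -0.6296, -1.4712)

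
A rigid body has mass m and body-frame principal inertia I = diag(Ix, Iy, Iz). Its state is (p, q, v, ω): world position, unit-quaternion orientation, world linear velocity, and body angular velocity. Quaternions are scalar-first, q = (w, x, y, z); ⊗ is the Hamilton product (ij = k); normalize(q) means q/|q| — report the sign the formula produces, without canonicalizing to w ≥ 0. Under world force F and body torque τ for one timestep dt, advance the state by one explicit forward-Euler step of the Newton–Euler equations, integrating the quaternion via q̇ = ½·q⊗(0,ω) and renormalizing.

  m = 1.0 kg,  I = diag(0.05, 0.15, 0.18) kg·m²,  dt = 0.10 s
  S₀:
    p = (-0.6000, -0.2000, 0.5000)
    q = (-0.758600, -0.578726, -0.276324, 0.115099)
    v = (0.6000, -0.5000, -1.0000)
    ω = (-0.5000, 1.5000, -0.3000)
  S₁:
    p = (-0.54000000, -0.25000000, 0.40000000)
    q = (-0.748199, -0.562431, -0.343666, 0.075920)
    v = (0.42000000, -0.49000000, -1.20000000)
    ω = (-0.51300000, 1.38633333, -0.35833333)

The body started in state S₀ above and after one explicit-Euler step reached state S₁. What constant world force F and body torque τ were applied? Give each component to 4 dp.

Δv = v₁−v₀ = (-0.18000000, 0.01000000, -0.20000000)
applied force F = (-1.8000, 0.1000, -2.0000)
Δω = ω₁−ω₀ = (-0.01300000, -0.11366667, -0.05833333)
ω₀×(Iω₀) = (-0.0135, -0.0195, -0.0750)
τ = I·(Δω/dt) + ω₀×(Iω₀) = (-0.0200, -0.1900, -0.1800)

F = (-1.8000, 0.1000, -2.0000)
τ = (-0.0200, -0.1900, -0.1800)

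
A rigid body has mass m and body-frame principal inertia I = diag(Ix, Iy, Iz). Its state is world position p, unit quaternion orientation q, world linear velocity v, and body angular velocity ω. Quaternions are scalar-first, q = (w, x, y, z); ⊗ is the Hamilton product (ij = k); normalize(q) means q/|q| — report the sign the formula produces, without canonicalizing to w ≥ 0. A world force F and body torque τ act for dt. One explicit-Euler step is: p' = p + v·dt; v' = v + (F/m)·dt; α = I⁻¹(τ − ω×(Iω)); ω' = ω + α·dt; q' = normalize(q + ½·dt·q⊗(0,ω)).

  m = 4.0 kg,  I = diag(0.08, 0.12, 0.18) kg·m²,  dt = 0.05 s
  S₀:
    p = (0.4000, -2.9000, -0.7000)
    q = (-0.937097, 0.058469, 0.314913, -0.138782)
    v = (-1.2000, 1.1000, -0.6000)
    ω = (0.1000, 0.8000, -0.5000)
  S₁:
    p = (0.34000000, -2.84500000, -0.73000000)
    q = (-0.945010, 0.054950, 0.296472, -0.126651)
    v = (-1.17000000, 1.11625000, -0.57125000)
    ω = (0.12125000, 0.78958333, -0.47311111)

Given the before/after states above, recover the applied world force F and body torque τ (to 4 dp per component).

F = (2.4000, 1.3000, 2.3000)
τ = (0.0100, -0.0200, 0.1000)

rate change Δω = (0.02125000, -0.01041667, 0.02688889)
gyro term ω₀×Iω₀ = (-0.0240, 0.0050, 0.0032)
τ = I·(Δω/dt) + ω₀×(Iω₀) = (0.0100, -0.0200, 0.1000)
v₁ − v₀ = (0.03000000, 0.01625000, 0.02875000)
m·(v₁−v₀)/dt = (2.4000, 1.3000, 2.3000)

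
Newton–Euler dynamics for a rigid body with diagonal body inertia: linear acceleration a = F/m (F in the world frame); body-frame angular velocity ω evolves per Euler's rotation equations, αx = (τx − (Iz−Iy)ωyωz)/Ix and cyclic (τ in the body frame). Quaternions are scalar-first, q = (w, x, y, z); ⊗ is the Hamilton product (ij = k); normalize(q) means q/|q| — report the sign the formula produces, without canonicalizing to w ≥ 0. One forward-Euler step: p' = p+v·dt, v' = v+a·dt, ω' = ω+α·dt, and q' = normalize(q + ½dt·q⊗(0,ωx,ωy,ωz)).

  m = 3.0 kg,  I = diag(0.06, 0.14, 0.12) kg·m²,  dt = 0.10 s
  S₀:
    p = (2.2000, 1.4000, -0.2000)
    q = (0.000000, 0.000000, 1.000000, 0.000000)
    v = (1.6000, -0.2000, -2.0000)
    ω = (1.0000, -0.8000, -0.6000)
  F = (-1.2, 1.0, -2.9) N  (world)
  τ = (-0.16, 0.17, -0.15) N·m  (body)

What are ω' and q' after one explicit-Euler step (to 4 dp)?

ω' = (0.7493, -0.7043, -0.6717)
q' = (0.0399, -0.0299, 0.9975, -0.0499)

angular accel α = (-2.5067, 0.9571, -0.7167)
ω' = ω + α·dt = (0.7493, -0.7043, -0.6717)
2q̇ = q⊗(0,ω) = (0.8000000, -0.6000000, 0.0000000, -1.0000000)
updated quaternion q' = (0.0399, -0.0299, 0.9975, -0.0499)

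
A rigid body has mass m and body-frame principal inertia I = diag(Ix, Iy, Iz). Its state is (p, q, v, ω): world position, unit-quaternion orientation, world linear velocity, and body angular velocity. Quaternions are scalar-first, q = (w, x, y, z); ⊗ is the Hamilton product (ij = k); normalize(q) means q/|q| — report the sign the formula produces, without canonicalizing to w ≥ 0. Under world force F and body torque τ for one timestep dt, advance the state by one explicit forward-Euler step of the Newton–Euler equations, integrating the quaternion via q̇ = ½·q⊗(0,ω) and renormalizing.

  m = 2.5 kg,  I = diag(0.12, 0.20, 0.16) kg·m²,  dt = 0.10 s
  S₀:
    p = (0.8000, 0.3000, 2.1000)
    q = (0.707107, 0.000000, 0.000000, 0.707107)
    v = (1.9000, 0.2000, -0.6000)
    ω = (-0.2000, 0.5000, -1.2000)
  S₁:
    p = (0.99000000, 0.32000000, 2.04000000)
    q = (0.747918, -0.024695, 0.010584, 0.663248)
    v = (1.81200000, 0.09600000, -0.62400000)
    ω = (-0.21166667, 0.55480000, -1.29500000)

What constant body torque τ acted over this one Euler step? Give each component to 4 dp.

rate change Δω = (-0.01166667, 0.05480000, -0.09500000)
precession coupling = (0.0240, -0.0096, -0.0080)
applied torque τ = (0.0100, 0.1000, -0.1600)

τ = (0.0100, 0.1000, -0.1600)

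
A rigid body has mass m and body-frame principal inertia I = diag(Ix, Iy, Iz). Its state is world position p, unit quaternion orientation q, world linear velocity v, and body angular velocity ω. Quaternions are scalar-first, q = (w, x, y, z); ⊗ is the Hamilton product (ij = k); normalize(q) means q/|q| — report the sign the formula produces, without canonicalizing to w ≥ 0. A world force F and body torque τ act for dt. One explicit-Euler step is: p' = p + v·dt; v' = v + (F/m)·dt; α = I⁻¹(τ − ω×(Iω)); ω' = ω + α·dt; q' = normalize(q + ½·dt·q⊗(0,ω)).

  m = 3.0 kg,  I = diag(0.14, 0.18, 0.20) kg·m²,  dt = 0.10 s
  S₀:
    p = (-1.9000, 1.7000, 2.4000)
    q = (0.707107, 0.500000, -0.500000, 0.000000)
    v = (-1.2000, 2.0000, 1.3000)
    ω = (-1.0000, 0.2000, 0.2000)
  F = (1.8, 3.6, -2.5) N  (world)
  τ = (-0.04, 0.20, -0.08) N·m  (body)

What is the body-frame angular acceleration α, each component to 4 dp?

α = (-0.2914, 1.0444, -0.3600)

gyro term ω×Iω = (0.0008, 0.0120, -0.0080)
(τ − ω×Iω)/I = (-0.2914, 1.0444, -0.3600)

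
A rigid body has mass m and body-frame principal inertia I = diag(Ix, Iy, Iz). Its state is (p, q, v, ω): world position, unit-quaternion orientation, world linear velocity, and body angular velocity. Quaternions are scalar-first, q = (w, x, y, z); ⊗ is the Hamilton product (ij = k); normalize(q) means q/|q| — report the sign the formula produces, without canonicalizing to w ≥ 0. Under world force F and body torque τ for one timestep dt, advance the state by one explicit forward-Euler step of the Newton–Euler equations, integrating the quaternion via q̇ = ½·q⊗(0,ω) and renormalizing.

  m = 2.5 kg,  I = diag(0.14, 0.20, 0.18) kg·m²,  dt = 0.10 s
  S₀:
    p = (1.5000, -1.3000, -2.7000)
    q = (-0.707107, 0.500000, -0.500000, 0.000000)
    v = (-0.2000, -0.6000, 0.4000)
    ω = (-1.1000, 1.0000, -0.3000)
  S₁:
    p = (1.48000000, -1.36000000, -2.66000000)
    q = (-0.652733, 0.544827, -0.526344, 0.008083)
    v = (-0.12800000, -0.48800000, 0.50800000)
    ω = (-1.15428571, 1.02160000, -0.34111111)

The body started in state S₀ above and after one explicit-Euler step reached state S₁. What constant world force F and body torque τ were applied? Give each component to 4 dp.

Δv = v₁−v₀ = (0.07200000, 0.11200000, 0.10800000)
F = m·Δv/dt = (1.8000, 2.8000, 2.7000)
rate change Δω = (-0.05428571, 0.02160000, -0.04111111)
gyro term ω₀×Iω₀ = (0.0060, -0.0132, -0.0660)
τ = I·(Δω/dt) + ω₀×(Iω₀) = (-0.0700, 0.0300, -0.1400)

F = (1.8000, 2.8000, 2.7000)
τ = (-0.0700, 0.0300, -0.1400)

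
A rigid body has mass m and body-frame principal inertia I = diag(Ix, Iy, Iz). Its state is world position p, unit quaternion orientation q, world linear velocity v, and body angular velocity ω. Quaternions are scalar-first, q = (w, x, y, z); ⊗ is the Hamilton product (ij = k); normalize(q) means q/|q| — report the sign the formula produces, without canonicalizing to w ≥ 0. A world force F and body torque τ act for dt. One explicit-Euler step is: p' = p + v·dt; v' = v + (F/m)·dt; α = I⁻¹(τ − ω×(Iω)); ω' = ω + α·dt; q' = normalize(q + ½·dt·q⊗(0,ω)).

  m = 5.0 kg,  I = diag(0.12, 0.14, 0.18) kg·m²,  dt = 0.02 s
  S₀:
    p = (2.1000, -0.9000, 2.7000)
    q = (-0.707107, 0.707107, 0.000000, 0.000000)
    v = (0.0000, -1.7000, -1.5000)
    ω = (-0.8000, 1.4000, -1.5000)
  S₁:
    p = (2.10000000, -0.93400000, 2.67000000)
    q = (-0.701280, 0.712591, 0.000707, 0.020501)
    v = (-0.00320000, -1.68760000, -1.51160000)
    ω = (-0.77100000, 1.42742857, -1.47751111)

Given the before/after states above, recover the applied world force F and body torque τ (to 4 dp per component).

Δv = v₁−v₀ = (-0.00320000, 0.01240000, -0.01160000)
m·(v₁−v₀)/dt = (-0.8000, 3.1000, -2.9000)
Δω = ω₁−ω₀ = (0.02900000, 0.02742857, 0.02248889)
gyro term ω₀×Iω₀ = (-0.0840, -0.0720, -0.0224)
τ = I·(Δω/dt) + ω₀×(Iω₀) = (0.0900, 0.1200, 0.1800)

F = (-0.8000, 3.1000, -2.9000)
τ = (0.0900, 0.1200, 0.1800)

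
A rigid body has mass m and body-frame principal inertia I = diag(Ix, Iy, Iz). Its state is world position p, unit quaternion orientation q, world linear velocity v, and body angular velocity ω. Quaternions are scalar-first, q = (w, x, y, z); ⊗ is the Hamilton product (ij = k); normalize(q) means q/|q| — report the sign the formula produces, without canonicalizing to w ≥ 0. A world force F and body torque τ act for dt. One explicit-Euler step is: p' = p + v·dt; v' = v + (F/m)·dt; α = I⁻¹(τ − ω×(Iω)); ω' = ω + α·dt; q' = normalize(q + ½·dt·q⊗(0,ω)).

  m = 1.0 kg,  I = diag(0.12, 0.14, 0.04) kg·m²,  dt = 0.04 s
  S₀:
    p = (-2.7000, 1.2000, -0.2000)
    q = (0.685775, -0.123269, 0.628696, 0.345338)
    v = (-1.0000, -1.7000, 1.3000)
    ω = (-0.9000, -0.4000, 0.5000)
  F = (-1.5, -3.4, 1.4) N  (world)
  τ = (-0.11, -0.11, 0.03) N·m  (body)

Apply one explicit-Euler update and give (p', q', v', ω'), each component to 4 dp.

p' = (-2.7400, 1.1320, -0.1480)
q' = (0.6850, -0.1265, 0.6181, 0.3644)
v' = (-1.0600, -1.8360, 1.3560)
ω' = (-0.9433, -0.4211, 0.5228)

p + v·dt = (-2.7400, 1.1320, -0.1480)
v' = v + a·dt = (-1.0600, -1.8360, 1.3560)
angular accel α = (-1.0833, -0.5286, 0.5700)
ω' = ω + α·dt = (-0.9433, -0.4211, 0.5228)
Hamilton product q⊗(0,ω) = (-0.0321327, -0.1647143, -0.5234797, 0.9580215)
q' = normalize(q + ½dt·q⊗(0,ω)) = (0.6850, -0.1265, 0.6181, 0.3644)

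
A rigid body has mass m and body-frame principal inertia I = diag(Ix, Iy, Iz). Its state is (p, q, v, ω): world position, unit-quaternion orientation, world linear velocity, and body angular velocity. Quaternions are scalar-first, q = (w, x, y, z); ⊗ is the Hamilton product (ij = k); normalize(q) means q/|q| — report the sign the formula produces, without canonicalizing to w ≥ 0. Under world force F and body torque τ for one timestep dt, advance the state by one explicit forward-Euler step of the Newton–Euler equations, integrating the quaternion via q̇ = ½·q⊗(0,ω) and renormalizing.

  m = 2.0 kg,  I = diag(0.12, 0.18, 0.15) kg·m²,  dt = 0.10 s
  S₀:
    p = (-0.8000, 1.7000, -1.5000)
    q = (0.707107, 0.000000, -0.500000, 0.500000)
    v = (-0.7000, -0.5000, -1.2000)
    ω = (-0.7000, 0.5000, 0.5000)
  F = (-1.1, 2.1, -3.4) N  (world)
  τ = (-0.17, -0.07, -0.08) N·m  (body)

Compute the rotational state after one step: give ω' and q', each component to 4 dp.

angular accel α = (-1.3542, -0.4472, -0.3933)
new body rate ω' = (-0.8354, 0.4553, 0.4607)
2q̇ = q⊗(0,ω) = (0.0000000, -0.9949749, 0.0035535, 0.0035535)
q' = normalize(q + ½dt·q⊗(0,ω)) = (0.7062, -0.0497, -0.4992, 0.4996)

ω' = (-0.8354, 0.4553, 0.4607)
q' = (0.7062, -0.0497, -0.4992, 0.4996)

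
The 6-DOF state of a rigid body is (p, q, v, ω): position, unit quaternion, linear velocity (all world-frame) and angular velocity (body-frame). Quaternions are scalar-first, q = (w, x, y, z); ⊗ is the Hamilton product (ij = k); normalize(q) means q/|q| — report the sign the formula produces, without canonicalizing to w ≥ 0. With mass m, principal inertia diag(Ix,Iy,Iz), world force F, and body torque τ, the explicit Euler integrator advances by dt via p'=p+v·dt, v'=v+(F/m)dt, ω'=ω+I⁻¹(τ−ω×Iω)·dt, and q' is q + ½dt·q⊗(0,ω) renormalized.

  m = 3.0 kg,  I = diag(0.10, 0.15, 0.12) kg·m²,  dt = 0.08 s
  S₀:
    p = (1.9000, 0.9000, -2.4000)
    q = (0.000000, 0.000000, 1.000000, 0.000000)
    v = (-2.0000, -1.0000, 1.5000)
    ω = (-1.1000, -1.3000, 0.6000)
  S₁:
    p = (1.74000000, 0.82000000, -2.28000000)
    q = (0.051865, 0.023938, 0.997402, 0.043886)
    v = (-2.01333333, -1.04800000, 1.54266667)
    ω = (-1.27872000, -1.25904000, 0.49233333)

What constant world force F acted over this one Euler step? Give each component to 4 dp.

Δv = v₁−v₀ = (-0.01333333, -0.04800000, 0.04266667)
m·(v₁−v₀)/dt = (-0.5000, -1.8000, 1.6000)

F = (-0.5000, -1.8000, 1.6000)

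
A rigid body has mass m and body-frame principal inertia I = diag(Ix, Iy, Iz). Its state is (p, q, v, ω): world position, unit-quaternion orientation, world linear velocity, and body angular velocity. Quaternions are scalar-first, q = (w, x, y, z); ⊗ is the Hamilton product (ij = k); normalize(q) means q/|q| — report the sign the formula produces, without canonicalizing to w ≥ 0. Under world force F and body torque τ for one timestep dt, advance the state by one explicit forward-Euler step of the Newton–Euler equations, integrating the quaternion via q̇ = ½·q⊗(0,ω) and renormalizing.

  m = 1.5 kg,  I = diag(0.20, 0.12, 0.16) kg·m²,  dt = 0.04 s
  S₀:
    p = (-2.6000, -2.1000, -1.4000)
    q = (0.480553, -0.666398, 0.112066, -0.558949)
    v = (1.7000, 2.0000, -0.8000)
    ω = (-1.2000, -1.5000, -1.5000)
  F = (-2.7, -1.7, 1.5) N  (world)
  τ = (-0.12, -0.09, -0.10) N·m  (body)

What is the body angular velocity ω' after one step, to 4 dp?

ω' = (-1.2420, -1.5540, -1.4890)

ω×(Iω) gyroscopic = (0.0900, 0.0720, -0.1440)
angular accel α = (-1.0500, -1.3500, 0.2750)
ω + α·dt = (-1.2420, -1.5540, -1.4890)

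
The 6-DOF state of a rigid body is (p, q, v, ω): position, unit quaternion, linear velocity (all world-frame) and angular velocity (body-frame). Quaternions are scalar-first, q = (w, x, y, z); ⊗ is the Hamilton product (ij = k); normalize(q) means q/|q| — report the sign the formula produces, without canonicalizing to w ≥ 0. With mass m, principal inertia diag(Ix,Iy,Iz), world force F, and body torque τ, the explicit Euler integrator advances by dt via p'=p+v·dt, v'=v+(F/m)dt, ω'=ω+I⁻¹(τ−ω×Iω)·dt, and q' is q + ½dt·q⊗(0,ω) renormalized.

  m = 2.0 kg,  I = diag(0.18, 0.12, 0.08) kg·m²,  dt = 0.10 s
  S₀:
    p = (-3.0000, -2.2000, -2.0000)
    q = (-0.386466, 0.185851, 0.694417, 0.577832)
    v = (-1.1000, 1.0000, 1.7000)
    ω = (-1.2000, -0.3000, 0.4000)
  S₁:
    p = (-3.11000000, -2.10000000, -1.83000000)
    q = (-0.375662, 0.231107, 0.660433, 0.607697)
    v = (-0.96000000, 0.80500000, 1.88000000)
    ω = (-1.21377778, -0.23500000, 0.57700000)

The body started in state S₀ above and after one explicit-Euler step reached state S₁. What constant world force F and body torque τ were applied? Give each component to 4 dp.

Δω = ω₁−ω₀ = (-0.01377778, 0.06500000, 0.17700000)
precession coupling = (0.0048, -0.0480, -0.0216)
applied torque τ = (-0.0200, 0.0300, 0.1200)
velocity change Δv = (0.14000000, -0.19500000, 0.18000000)
applied force F = (2.8000, -3.9000, 3.6000)

F = (2.8000, -3.9000, 3.6000)
τ = (-0.0200, 0.0300, 0.1200)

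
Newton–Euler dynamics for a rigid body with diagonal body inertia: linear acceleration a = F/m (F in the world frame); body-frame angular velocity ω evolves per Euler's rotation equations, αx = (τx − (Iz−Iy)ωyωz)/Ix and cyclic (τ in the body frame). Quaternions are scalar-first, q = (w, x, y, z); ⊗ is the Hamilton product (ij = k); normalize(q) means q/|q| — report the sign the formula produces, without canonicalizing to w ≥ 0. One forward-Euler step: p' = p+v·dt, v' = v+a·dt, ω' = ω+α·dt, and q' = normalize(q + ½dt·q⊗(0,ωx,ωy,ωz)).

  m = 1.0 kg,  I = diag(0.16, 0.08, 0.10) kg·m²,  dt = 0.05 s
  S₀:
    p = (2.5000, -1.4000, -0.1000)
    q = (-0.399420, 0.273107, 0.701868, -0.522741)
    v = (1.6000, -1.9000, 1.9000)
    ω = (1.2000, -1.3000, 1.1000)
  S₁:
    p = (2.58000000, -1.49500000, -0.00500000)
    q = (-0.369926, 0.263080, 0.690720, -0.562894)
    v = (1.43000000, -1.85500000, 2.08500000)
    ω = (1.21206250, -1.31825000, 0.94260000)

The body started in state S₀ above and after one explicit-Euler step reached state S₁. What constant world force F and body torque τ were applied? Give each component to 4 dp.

F = (-3.4000, 0.9000, 3.7000)
τ = (0.0100, 0.0500, -0.1900)

Δω = ω₁−ω₀ = (0.01206250, -0.01825000, -0.15740000)
gyro term ω₀×Iω₀ = (-0.0286, 0.0792, 0.1248)
I·α + gyro = (0.0100, 0.0500, -0.1900)
Δv = v₁−v₀ = (-0.17000000, 0.04500000, 0.18500000)
m·(v₁−v₀)/dt = (-3.4000, 0.9000, 3.7000)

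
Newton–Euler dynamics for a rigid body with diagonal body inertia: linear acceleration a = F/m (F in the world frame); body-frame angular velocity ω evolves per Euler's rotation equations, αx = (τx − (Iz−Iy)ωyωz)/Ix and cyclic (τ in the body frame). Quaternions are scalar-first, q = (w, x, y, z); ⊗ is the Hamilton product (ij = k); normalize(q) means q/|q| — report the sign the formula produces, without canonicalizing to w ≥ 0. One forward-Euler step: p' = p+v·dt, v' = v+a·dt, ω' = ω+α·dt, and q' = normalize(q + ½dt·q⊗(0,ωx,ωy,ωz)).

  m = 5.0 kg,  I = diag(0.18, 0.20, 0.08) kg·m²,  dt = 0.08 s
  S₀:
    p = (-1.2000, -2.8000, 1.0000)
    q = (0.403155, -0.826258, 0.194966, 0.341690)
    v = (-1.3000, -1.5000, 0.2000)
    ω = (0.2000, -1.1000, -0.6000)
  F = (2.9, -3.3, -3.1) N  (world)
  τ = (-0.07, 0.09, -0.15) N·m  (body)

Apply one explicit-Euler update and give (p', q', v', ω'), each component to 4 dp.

p' = (-1.3040, -2.9200, 1.0160)
q' = (0.4260, -0.8116, 0.1599, 0.3663)
v' = (-1.2536, -1.5528, 0.1504)
ω' = (0.2041, -1.0592, -0.7456)

a = F/m = (0.5800, -0.6600, -0.6200)
p' = p + v·dt = (-1.3040, -2.9200, 1.0160)
v + (F/m)dt = (-1.2536, -1.5528, 0.1504)
ω×(Iω) gyroscopic = (-0.0792, -0.0120, -0.0044)
angular accel α = (0.0511, 0.5100, -1.8200)
ω + α·dt = (0.2041, -1.0592, -0.7456)
q⊗(0,ω) = (0.5847282, 0.3395104, -0.8708873, 0.6279976)
q + ½dt·q⊗(0,ω), renormalized = (0.4260, -0.8116, 0.1599, 0.3663)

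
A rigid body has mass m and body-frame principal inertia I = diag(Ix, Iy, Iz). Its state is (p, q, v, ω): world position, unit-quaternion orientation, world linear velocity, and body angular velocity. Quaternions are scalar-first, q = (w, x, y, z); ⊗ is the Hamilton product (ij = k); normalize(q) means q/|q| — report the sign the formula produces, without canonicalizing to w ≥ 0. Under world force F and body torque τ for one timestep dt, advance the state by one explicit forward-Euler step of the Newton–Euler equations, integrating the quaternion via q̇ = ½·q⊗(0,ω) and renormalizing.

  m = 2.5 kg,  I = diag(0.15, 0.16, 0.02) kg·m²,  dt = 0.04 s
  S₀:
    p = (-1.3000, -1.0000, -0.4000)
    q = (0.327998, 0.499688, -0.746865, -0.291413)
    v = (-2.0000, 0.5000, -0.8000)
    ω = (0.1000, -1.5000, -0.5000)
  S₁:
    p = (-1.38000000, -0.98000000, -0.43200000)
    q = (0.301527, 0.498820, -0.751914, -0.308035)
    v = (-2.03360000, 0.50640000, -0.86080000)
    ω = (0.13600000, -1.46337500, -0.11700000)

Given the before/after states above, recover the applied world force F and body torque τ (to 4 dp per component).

Δv = v₁−v₀ = (-0.03360000, 0.00640000, -0.06080000)
m·(v₁−v₀)/dt = (-2.1000, 0.4000, -3.8000)
Δω = ω₁−ω₀ = (0.03600000, 0.03662500, 0.38300000)
precession coupling = (-0.1050, -0.0065, -0.0015)
applied torque τ = (0.0300, 0.1400, 0.1900)

F = (-2.1000, 0.4000, -3.8000)
τ = (0.0300, 0.1400, 0.1900)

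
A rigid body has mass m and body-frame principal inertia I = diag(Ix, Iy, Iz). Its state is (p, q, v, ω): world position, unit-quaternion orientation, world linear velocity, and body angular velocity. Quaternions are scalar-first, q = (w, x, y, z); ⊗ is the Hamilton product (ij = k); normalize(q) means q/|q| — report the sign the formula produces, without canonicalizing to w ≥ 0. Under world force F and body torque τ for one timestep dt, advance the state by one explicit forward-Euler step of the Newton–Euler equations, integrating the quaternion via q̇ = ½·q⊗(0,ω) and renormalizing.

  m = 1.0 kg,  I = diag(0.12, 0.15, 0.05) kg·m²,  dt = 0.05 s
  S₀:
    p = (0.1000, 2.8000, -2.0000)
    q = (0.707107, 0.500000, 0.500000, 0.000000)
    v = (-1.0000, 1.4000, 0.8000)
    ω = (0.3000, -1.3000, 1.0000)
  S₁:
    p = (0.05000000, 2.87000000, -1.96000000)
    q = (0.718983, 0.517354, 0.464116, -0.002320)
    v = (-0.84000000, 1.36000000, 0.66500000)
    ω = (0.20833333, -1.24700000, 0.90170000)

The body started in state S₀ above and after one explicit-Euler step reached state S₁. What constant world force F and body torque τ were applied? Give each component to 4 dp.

F = (3.2000, -0.8000, -2.7000)
τ = (-0.0900, 0.1800, -0.1100)

Δω = ω₁−ω₀ = (-0.09166667, 0.05300000, -0.09830000)
gyro term ω₀×Iω₀ = (0.1300, 0.0210, -0.0117)
τ = I·(Δω/dt) + ω₀×(Iω₀) = (-0.0900, 0.1800, -0.1100)
velocity change Δv = (0.16000000, -0.04000000, -0.13500000)
applied force F = (3.2000, -0.8000, -2.7000)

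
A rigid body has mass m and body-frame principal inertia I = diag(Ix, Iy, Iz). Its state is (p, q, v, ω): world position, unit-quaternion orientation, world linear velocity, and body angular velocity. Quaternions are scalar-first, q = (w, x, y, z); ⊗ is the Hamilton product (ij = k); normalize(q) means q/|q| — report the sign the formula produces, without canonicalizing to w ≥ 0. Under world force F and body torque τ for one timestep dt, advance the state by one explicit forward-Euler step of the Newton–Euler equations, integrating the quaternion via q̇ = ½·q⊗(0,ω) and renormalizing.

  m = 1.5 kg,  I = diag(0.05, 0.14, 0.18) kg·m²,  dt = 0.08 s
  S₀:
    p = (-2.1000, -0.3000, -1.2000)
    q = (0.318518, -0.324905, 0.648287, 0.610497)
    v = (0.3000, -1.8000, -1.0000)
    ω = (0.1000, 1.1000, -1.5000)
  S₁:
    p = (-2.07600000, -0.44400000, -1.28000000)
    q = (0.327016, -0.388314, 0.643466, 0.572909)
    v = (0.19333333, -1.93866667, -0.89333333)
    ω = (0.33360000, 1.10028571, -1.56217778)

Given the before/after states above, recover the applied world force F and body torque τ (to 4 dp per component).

Δω = ω₁−ω₀ = (0.23360000, 0.00028571, -0.06217778)
τ = I·(Δω/dt) + ω₀×(Iω₀) = (0.0800, 0.0200, -0.1300)
velocity change Δv = (-0.10666667, -0.13866667, 0.10666667)
applied force F = (-2.0000, -2.6000, 2.0000)

F = (-2.0000, -2.6000, 2.0000)
τ = (0.0800, 0.0200, -0.1300)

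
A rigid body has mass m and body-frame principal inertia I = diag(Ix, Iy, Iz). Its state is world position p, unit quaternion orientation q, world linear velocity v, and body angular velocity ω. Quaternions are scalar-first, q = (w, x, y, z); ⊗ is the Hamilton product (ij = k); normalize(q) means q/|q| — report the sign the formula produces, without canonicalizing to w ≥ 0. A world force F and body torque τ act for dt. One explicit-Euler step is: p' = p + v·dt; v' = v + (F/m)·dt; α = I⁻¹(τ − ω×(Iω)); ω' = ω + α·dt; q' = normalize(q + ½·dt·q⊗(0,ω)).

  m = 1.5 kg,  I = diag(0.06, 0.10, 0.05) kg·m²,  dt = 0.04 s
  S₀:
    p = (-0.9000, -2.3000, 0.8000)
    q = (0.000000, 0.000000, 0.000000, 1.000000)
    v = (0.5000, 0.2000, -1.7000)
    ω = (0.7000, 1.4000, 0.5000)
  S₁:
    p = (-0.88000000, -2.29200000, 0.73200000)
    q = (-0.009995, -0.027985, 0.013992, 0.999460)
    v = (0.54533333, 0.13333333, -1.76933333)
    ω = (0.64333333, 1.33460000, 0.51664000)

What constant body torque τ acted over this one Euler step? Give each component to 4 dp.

Δω = ω₁−ω₀ = (-0.05666667, -0.06540000, 0.01664000)
applied torque τ = (-0.1200, -0.1600, 0.0600)

τ = (-0.1200, -0.1600, 0.0600)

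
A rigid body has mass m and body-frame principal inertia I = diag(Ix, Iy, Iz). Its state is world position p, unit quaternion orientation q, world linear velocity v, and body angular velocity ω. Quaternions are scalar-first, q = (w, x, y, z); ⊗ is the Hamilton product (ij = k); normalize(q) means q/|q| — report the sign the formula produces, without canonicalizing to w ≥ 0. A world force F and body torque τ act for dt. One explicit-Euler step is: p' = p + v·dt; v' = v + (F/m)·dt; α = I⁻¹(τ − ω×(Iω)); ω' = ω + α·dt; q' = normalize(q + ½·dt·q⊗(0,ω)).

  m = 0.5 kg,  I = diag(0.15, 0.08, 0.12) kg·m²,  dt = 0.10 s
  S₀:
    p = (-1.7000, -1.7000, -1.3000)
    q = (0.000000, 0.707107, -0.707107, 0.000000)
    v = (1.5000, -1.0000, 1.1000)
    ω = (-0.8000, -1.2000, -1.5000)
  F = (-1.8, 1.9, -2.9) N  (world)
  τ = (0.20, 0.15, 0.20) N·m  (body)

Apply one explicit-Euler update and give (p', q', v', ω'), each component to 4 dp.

p' = (-1.5500, -1.8000, -1.1900)
q' = (-0.0141, 0.7561, -0.6506, -0.0703)
v' = (1.1400, -0.6200, 0.5200)
ω' = (-0.7147, -1.0575, -1.2773)

precession coupling ω×(Iω) = (0.0720, 0.0360, -0.0672)
angular accel α = (0.8533, 1.4250, 2.2267)
new body rate ω' = (-0.7147, -1.0575, -1.2773)
2q̇ = q⊗(0,ω) = (-0.2828428, 1.0606605, 1.0606605, -1.4142140)
updated quaternion q' = (-0.0141, 0.7561, -0.6506, -0.0703)
a = F/m = (-3.6000, 3.8000, -5.8000)
new position p' = (-1.5500, -1.8000, -1.1900)
v' = v + a·dt = (1.1400, -0.6200, 0.5200)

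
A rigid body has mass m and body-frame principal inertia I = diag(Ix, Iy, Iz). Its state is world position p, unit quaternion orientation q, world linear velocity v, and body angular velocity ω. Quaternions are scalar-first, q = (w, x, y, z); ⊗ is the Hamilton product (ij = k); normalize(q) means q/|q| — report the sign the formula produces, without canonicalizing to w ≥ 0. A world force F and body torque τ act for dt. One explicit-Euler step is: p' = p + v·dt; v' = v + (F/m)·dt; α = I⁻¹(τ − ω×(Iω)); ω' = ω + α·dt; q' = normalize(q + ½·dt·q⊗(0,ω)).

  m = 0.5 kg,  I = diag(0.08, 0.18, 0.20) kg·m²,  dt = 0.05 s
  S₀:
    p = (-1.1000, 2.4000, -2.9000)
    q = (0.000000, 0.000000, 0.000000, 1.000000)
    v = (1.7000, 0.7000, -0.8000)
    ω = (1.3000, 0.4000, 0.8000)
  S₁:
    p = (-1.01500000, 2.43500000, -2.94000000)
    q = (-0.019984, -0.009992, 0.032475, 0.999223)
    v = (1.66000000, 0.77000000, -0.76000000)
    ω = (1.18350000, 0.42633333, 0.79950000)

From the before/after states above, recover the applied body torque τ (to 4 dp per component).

ω₁ − ω₀ = (-0.11650000, 0.02633333, -0.00050000)
precession coupling = (0.0064, -0.1248, 0.0520)
applied torque τ = (-0.1800, -0.0300, 0.0500)

τ = (-0.1800, -0.0300, 0.0500)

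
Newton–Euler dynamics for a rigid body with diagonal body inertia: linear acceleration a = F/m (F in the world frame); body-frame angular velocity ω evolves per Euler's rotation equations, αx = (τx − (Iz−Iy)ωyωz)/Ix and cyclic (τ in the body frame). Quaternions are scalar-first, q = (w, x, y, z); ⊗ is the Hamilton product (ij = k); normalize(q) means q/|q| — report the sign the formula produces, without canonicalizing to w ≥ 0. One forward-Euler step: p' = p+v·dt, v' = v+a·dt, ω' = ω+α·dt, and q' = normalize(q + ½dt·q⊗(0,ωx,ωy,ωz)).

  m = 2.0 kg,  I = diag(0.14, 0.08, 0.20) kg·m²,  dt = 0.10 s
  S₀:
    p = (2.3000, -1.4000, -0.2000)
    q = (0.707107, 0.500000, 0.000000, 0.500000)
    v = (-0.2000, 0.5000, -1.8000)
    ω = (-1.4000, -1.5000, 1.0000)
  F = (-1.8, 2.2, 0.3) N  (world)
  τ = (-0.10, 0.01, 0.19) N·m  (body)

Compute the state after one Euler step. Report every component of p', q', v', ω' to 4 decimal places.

a = (-0.9000, 1.1000, 0.1500)
p + v·dt = (2.2800, -1.3500, -0.3800)
v + (F/m)dt = (-0.2900, 0.6100, -1.7850)
(τ − ω×Iω)/I = (0.5714, -0.9250, 1.5800)
ω' = ω + α·dt = (-1.3429, -1.5925, 1.1580)
Hamilton product q⊗(0,ω) = (0.2000000, -0.2399498, -2.2606605, -0.0428930)
q + ½dt·q⊗(0,ω), renormalized = (0.7125, 0.4849, -0.1123, 0.4946)

p' = (2.2800, -1.3500, -0.3800)
q' = (0.7125, 0.4849, -0.1123, 0.4946)
v' = (-0.2900, 0.6100, -1.7850)
ω' = (-1.3429, -1.5925, 1.1580)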